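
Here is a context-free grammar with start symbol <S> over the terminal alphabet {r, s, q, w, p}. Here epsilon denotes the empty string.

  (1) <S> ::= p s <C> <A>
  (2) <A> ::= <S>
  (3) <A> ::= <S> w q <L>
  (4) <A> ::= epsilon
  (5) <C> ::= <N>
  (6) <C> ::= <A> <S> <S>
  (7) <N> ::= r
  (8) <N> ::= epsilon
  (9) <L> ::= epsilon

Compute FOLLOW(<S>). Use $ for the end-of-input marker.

{$, p, w}

FIRST(<S>): from <S>::=p s <C> <A> we get {p}. So FIRST(<S>) = {p}.
FIRST(<N>): from <N>::=r we get {r}; from <N>::=epsilon we get {epsilon}. So FIRST(<N>) = {epsilon, r}.
FIRST(<L>): from <L>::=epsilon we get {epsilon}. So FIRST(<L>) = {epsilon}.
FIRST(<A>): from <A>::=<S> we get {p}; from <A>::=<S> w q <L> we get {p}; from <A>::=epsilon we get {epsilon}. So FIRST(<A>) = {epsilon, p}.
FIRST(<C>): from <C>::=<N> we get {epsilon, r}; from <C>::=<A> <S> <S> we get {p}. So FIRST(<C>) = {epsilon, p, r}.
FOLLOW(<S>) includes $ since <S> is the start symbol.
FOLLOW(<S>): in <A>::=<S>, the suffix after <S> is empty, so FOLLOW(<S>) ⊇ FOLLOW(<A>) = {$, p, w}; in <A>::=<S> w q <L>, <S> is followed by w q <L> with FIRST {w}; in <C>::=<A> <S> <S> (occurrence 1), <S> is followed by <S> with FIRST {p}; in <C>::=<A> <S> <S> (occurrence 2), the suffix after <S> is empty, so FOLLOW(<S>) ⊇ FOLLOW(<C>) = {$, p, w}. Thus FOLLOW(<S>) = {$, p, w}.
FOLLOW(<A>): in <S>::=p s <C> <A>, the suffix after <A> is empty, so FOLLOW(<A>) ⊇ FOLLOW(<S>) = {$, p, w}; in <C>::=<A> <S> <S>, <A> is followed by <S> <S> with FIRST {p}. Thus FOLLOW(<A>) = {$, p, w}.
FOLLOW(<C>): in <S>::=p s <C> <A>, <C> is followed by <A> with FIRST {epsilon, p}; in <S>::=p s <C> <A>, the suffix after <C> is nullable, so FOLLOW(<C>) ⊇ FOLLOW(<S>) = {$, p, w}. Thus FOLLOW(<C>) = {$, p, w}.
FOLLOW(<N>): in <C>::=<N>, the suffix after <N> is empty, so FOLLOW(<N>) ⊇ FOLLOW(<C>) = {$, p, w}. Thus FOLLOW(<N>) = {$, p, w}.
FOLLOW(<L>): in <A>::=<S> w q <L>, the suffix after <L> is empty, so FOLLOW(<L>) ⊇ FOLLOW(<A>) = {$, p, w}. Thus FOLLOW(<L>) = {$, p, w}.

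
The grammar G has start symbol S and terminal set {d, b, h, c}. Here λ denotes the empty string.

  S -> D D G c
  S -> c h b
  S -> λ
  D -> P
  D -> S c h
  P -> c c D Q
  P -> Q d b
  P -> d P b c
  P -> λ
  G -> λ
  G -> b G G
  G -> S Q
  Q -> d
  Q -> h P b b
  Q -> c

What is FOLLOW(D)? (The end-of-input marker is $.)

FIRST(Q) = {c, d, h}
FIRST(P) = {λ, c, d, h}  (via Q d b)
FIRST(S) = {λ, b, c, d, h}  (via D D G c)
FIRST(D) = {λ, b, c, d, h}  (via P, S c h)
FIRST(G) = {λ, b, c, d, h}  (via S Q)
FOLLOW(S) includes $ since S is the start symbol.
FOLLOW(S): in D->S c h, S is followed by c h with FIRST {c}; in G->S Q, S is followed by Q with FIRST {c, d, h}. Thus FOLLOW(S) = {$, c, d, h}.
FOLLOW(D): in S->D D G c (occurrence 1), D is followed by D G c with FIRST {b, c, d, h}; in S->D D G c (occurrence 2), D is followed by G c with FIRST {b, c, d, h}; in P->c c D Q, D is followed by Q with FIRST {c, d, h}. Thus FOLLOW(D) = {b, c, d, h}.
FOLLOW(P): in D->P, the suffix after P is empty, so FOLLOW(P) ⊇ FOLLOW(D) = {b, c, d, h}; in P->d P b c, P is followed by b c with FIRST {b}; in Q->h P b b, P is followed by b b with FIRST {b}. Thus FOLLOW(P) = {b, c, d, h}.
FOLLOW(G): in S->D D G c, G is followed by c with FIRST {c}; in G->b G G (occurrence 1), G is followed by G with FIRST {λ, b, c, d, h}; in G->b G G (occurrence 1), the suffix after G is nullable (adds nothing new); in G->b G G (occurrence 2), the suffix after G is empty (adds nothing new). Thus FOLLOW(G) = {b, c, d, h}.
FOLLOW(Q): in P->c c D Q, the suffix after Q is empty, so FOLLOW(Q) ⊇ FOLLOW(P) = {b, c, d, h}; in P->Q d b, Q is followed by d b with FIRST {d}; in G->S Q, the suffix after Q is empty, so FOLLOW(Q) ⊇ FOLLOW(G) = {b, c, d, h}. Thus FOLLOW(Q) = {b, c, d, h}.

{b, c, d, h}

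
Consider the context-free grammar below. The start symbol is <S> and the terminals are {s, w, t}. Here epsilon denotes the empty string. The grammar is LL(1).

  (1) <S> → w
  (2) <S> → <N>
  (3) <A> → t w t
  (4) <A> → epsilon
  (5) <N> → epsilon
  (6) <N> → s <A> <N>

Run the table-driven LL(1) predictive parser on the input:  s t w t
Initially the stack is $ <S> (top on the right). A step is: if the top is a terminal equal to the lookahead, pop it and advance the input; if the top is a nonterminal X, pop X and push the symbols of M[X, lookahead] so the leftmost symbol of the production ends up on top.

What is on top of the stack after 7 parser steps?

step 1: stack=$ <S>  input=s t w t $  — expand <S> → <N>
step 2: stack=$ <N>  input=s t w t $  — expand <N> → s <A> <N>
step 3: stack=$ <N> <A> s  input=s t w t $  — match s
step 4: stack=$ <N> <A>  input=t w t $  — expand <A> → t w t
step 5: stack=$ <N> t w t  input=t w t $  — match t
step 6: stack=$ <N> t w  input=w t $  — match w
step 7: stack=$ <N> t  input=t $  — match t
Stack after step 7: $ <N> (top = <N>).

<N>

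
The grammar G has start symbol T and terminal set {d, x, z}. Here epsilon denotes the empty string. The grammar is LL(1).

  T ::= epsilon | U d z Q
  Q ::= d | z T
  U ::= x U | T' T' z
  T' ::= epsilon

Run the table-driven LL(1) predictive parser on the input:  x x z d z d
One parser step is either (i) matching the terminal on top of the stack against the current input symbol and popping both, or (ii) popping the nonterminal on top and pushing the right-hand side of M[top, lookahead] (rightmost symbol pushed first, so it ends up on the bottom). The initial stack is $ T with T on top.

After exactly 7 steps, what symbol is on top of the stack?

T'

step 1: stack=$ T  input=x x z d z d $  — expand T ::= U d z Q
step 2: stack=$ Q z d U  input=x x z d z d $  — expand U ::= x U
step 3: stack=$ Q z d U x  input=x x z d z d $  — match x
step 4: stack=$ Q z d U  input=x z d z d $  — expand U ::= x U
step 5: stack=$ Q z d U x  input=x z d z d $  — match x
step 6: stack=$ Q z d U  input=z d z d $  — expand U ::= T' T' z
step 7: stack=$ Q z d z T' T'  input=z d z d $  — expand T' ::= epsilon
Stack after step 7: $ Q z d z T' (top = T').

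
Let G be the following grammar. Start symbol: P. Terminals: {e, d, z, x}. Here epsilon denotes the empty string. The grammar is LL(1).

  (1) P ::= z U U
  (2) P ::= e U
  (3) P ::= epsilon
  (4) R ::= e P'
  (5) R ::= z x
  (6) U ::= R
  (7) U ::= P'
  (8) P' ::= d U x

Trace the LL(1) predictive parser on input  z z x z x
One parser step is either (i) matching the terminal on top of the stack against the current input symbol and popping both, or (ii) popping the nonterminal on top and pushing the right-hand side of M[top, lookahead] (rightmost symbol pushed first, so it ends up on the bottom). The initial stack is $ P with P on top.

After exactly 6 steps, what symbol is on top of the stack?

U

step 1: stack=$ P  input=z z x z x $  — expand P ::= z U U
step 2: stack=$ U U z  input=z z x z x $  — match z
step 3: stack=$ U U  input=z x z x $  — expand U ::= R
step 4: stack=$ U R  input=z x z x $  — expand R ::= z x
step 5: stack=$ U x z  input=z x z x $  — match z
step 6: stack=$ U x  input=x z x $  — match x
Stack after step 6: $ U (top = U).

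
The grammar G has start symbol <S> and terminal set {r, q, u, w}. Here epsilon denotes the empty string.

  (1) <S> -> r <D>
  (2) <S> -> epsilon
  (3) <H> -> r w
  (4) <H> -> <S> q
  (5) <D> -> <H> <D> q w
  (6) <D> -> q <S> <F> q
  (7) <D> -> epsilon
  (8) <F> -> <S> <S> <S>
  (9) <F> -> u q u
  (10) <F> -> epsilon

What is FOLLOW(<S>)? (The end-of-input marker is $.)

{$, q, r, u}

FIRST(<S>): from <S>->r <D> we get {r}; from <S>->epsilon we get {epsilon}. So FIRST(<S>) = {epsilon, r}.
FIRST(<H>): from <H>->r w we get {r}; from <H>-><S> q we get {q, r}. So FIRST(<H>) = {q, r}.
FIRST(<F>): from <F>-><S> <S> <S> we get {epsilon, r}; from <F>->u q u we get {u}; from <F>->epsilon we get {epsilon}. So FIRST(<F>) = {epsilon, r, u}.
FIRST(<D>): from <D>-><H> <D> q w we get {q, r}; from <D>->q <S> <F> q we get {q}; from <D>->epsilon we get {epsilon}. So FIRST(<D>) = {epsilon, q, r}.
FOLLOW(<S>) includes $ since <S> is the start symbol.
FOLLOW(<H>): in <D>-><H> <D> q w, <H> is followed by <D> q w with FIRST {q, r}. Thus FOLLOW(<H>) = {q, r}.
FOLLOW(<F>): in <D>->q <S> <F> q, <F> is followed by q with FIRST {q}. Thus FOLLOW(<F>) = {q}.
FOLLOW(<S>): in <H>-><S> q, <S> is followed by q with FIRST {q}; in <D>->q <S> <F> q, <S> is followed by <F> q with FIRST {q, r, u}; in <F>-><S> <S> <S> (occurrence 1), <S> is followed by <S> <S> with FIRST {epsilon, r}; in <F>-><S> <S> <S> (occurrence 1), the suffix after <S> is nullable, so FOLLOW(<S>) ⊇ FOLLOW(<F>) = {q}; in <F>-><S> <S> <S> (occurrence 2), <S> is followed by <S> with FIRST {epsilon, r}; in <F>-><S> <S> <S> (occurrence 2), the suffix after <S> is nullable, so FOLLOW(<S>) ⊇ FOLLOW(<F>) = {q}; in <F>-><S> <S> <S> (occurrence 3), the suffix after <S> is empty, so FOLLOW(<S>) ⊇ FOLLOW(<F>) = {q}. Thus FOLLOW(<S>) = {$, q, r, u}.
FOLLOW(<D>): in <S>->r <D>, the suffix after <D> is empty, so FOLLOW(<D>) ⊇ FOLLOW(<S>) = {$, q, r, u}; in <D>-><H> <D> q w, <D> is followed by q w with FIRST {q}. Thus FOLLOW(<D>) = {$, q, r, u}.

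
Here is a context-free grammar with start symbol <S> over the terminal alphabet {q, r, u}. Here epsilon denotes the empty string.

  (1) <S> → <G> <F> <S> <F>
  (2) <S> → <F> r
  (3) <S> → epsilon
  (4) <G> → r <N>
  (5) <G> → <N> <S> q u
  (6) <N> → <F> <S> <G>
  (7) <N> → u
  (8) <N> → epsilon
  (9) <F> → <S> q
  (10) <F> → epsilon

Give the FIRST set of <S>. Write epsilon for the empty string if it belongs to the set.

FIRST(<S>): from <S>→<G> <F> <S> <F> we get {q, r, u}; from <S>→<F> r we get {q, r, u}; from <S>→epsilon we get {epsilon}. So FIRST(<S>) = {epsilon, q, r, u}.
FIRST(<F>): from <F>→<S> q we get {q, r, u}; from <F>→epsilon we get {epsilon}. So FIRST(<F>) = {epsilon, q, r, u}.
FIRST(<G>): from <G>→r <N> we get {r}; from <G>→<N> <S> q u we get {q, r, u}. So FIRST(<G>) = {q, r, u}.
FIRST(<N>): from <N>→<F> <S> <G> we get {q, r, u}; from <N>→u we get {u}; from <N>→epsilon we get {epsilon}. So FIRST(<N>) = {epsilon, q, r, u}.

{epsilon, q, r, u}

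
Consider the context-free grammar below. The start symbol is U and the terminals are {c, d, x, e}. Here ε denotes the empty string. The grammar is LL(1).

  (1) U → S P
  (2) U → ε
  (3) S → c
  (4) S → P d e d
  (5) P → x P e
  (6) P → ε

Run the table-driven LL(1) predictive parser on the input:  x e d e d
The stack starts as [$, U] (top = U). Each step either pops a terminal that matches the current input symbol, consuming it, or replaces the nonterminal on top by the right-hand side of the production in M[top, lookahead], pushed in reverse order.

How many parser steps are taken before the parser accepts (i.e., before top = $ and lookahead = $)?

      Stack            Input        Action
   1  $ U              x e d e d $  expand U → S P
   2  $ P S            x e d e d $  expand S → P d e d
   3  $ P d e d P      x e d e d $  expand P → x P e
   4  $ P d e d e P x  x e d e d $  match x
   5  $ P d e d e P    e d e d $    expand P → ε
   6  $ P d e d e      e d e d $    match e
   7  $ P d e d        d e d $      match d
   8  $ P d e          e d $        match e
   9  $ P d            d $          match d
  10  $ P              $            expand P → ε
Accept reached after 10 steps.

10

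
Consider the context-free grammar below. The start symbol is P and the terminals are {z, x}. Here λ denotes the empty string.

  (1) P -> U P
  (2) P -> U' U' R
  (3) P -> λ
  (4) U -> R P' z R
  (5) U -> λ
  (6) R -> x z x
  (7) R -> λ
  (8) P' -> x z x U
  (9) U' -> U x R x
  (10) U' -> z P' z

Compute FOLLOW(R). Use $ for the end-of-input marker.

FIRST(R) = {λ, x}
FIRST(P') = {x}
FIRST(U) = {λ, x}  (via R P' z R)
FIRST(U') = {x, z}  (via U x R x)
FIRST(P) = {λ, x, z}  (via U P, U' U' R)
FOLLOW(P) includes $ since P is the start symbol.
FOLLOW(P): in P->U P, the suffix after P is empty (adds nothing new). Thus FOLLOW(P) = {$}.
FOLLOW(P'): in U->R P' z R, P' is followed by z R with FIRST {z}; in U'->z P' z, P' is followed by z with FIRST {z}. Thus FOLLOW(P') = {z}.
FOLLOW(U): in P->U P, U is followed by P with FIRST {λ, x, z}; in P->U P, the suffix after U is nullable, so FOLLOW(U) ⊇ FOLLOW(P) = {$}; in P'->x z x U, the suffix after U is empty, so FOLLOW(U) ⊇ FOLLOW(P') = {z}; in U'->U x R x, U is followed by x R x with FIRST {x}. Thus FOLLOW(U) = {$, x, z}.
FOLLOW(R): in P->U' U' R, the suffix after R is empty, so FOLLOW(R) ⊇ FOLLOW(P) = {$}; in U->R P' z R (occurrence 1), R is followed by P' z R with FIRST {x}; in U->R P' z R (occurrence 2), the suffix after R is empty, so FOLLOW(R) ⊇ FOLLOW(U) = {$, x, z}; in U'->U x R x, R is followed by x with FIRST {x}. Thus FOLLOW(R) = {$, x, z}.
FOLLOW(U'): in P->U' U' R (occurrence 1), U' is followed by U' R with FIRST {x, z}; in P->U' U' R (occurrence 2), U' is followed by R with FIRST {λ, x}; in P->U' U' R (occurrence 2), the suffix after U' is nullable, so FOLLOW(U') ⊇ FOLLOW(P) = {$}. Thus FOLLOW(U') = {$, x, z}.

{$, x, z}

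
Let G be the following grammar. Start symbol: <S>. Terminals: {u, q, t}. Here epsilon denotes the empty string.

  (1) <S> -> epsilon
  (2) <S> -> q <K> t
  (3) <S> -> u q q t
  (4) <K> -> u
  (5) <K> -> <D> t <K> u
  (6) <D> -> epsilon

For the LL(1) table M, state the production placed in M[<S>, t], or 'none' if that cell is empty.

FIRST(<S>): from <S>->epsilon we get {epsilon}; from <S>->q <K> t we get {q}; from <S>->u q q t we get {u}. So FIRST(<S>) = {epsilon, q, u}.
FIRST(<D>): from <D>->epsilon we get {epsilon}. So FIRST(<D>) = {epsilon}.
FIRST(<K>): from <K>->u we get {u}; from <K>-><D> t <K> u we get {t}. So FIRST(<K>) = {t, u}.
FOLLOW(<S>) includes $ since <S> is the start symbol.
FOLLOW(<S>): <S> appears on no right-hand side. Thus FOLLOW(<S>) = {$}.
For <S> -> epsilon: FIRST(epsilon) = {epsilon}, so it goes in M[<S>, t] for t ∈ {}; since epsilon ∈ FIRST, also for every t ∈ FOLLOW(<S>) = {$}.
For <S> -> q <K> t: FIRST(q <K> t) = {q}, so it goes in M[<S>, t] for t ∈ {q}.
For <S> -> u q q t: FIRST(u q q t) = {u}, so it goes in M[<S>, t] for t ∈ {u}.
None of these place a production in M[<S>, t].

none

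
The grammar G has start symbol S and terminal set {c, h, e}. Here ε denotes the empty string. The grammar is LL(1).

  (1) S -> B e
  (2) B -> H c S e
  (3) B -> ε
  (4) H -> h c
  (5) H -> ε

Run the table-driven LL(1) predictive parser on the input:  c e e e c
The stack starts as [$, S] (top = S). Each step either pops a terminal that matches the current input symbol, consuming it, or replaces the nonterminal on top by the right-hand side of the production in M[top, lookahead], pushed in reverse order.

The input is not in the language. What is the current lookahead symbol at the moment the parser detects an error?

      Stack        Input        Action
   1  $ S          c e e e c $  expand S -> B e
   2  $ e B        c e e e c $  expand B -> H c S e
   3  $ e e S c H  c e e e c $  expand H -> ε
   4  $ e e S c    c e e e c $  match c
   5  $ e e S      e e e c $    expand S -> B e
   6  $ e e e B    e e e c $    expand B -> ε
   7  $ e e e      e e e c $    match e
   8  $ e e        e e c $      match e
   9  $ e          e c $        match e
  10  $            c $          error: stack empty but input remains

c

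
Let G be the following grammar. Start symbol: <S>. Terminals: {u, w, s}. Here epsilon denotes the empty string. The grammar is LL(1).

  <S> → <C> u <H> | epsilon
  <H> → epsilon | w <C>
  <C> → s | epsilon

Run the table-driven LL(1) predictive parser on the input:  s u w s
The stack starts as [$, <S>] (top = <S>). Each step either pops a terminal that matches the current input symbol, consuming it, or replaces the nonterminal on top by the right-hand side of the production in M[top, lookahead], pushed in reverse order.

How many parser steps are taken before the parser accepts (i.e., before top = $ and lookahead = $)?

8

step 1: stack=$ <S>  input=s u w s $  — expand <S> → <C> u <H>
step 2: stack=$ <H> u <C>  input=s u w s $  — expand <C> → s
step 3: stack=$ <H> u s  input=s u w s $  — match s
step 4: stack=$ <H> u  input=u w s $  — match u
step 5: stack=$ <H>  input=w s $  — expand <H> → w <C>
step 6: stack=$ <C> w  input=w s $  — match w
step 7: stack=$ <C>  input=s $  — expand <C> → s
step 8: stack=$ s  input=s $  — match s
Accept reached after 8 steps.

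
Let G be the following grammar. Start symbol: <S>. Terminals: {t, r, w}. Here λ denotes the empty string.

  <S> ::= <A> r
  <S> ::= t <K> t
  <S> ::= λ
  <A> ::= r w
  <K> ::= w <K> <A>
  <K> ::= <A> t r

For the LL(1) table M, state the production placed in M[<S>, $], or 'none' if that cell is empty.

FIRST(<A>): from <A>::=r w we get {r}. So FIRST(<A>) = {r}.
FIRST(<S>): from <S>::=<A> r we get {r}; from <S>::=t <K> t we get {t}; from <S>::=λ we get {λ}. So FIRST(<S>) = {λ, r, t}.
FIRST(<K>): from <K>::=w <K> <A> we get {w}; from <K>::=<A> t r we get {r}. So FIRST(<K>) = {r, w}.
FOLLOW(<S>) includes $ since <S> is the start symbol.
FOLLOW(<S>): <S> appears on no right-hand side. Thus FOLLOW(<S>) = {$}.
For <S> ::= <A> r: FIRST(<A> r) = {r}, so it goes in M[<S>, t] for t ∈ {r}.
For <S> ::= t <K> t: FIRST(t <K> t) = {t}, so it goes in M[<S>, t] for t ∈ {t}.
For <S> ::= λ: FIRST(λ) = {λ}, so it goes in M[<S>, t] for t ∈ {}; since λ ∈ FIRST, also for every t ∈ FOLLOW(<S>) = {$}.

<S> ::= λ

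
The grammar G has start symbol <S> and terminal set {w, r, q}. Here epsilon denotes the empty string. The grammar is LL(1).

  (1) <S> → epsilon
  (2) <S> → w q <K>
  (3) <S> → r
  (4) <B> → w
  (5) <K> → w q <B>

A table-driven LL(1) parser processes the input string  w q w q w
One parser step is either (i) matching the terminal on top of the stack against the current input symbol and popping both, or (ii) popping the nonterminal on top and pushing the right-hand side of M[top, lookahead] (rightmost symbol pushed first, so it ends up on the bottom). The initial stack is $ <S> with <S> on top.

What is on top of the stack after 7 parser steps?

step 1: stack=$ <S>  input=w q w q w $  — expand <S> → w q <K>
step 2: stack=$ <K> q w  input=w q w q w $  — match w
step 3: stack=$ <K> q  input=q w q w $  — match q
step 4: stack=$ <K>  input=w q w $  — expand <K> → w q <B>
step 5: stack=$ <B> q w  input=w q w $  — match w
step 6: stack=$ <B> q  input=q w $  — match q
step 7: stack=$ <B>  input=w $  — expand <B> → w
Stack after step 7: $ w (top = w).

w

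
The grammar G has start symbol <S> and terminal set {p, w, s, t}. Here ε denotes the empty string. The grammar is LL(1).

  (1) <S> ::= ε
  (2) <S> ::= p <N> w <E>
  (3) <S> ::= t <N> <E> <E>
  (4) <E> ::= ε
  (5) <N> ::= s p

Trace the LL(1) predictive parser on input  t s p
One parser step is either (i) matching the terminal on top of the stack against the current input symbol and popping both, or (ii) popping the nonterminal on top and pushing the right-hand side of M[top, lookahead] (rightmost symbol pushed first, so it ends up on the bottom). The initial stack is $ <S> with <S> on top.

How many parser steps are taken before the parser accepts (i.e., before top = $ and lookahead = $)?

7

step 1: stack=$ <S>  input=t s p $  — expand <S> ::= t <N> <E> <E>
step 2: stack=$ <E> <E> <N> t  input=t s p $  — match t
step 3: stack=$ <E> <E> <N>  input=s p $  — expand <N> ::= s p
step 4: stack=$ <E> <E> p s  input=s p $  — match s
step 5: stack=$ <E> <E> p  input=p $  — match p
step 6: stack=$ <E> <E>  input=$  — expand <E> ::= ε
step 7: stack=$ <E>  input=$  — expand <E> ::= ε
Accept reached after 7 steps.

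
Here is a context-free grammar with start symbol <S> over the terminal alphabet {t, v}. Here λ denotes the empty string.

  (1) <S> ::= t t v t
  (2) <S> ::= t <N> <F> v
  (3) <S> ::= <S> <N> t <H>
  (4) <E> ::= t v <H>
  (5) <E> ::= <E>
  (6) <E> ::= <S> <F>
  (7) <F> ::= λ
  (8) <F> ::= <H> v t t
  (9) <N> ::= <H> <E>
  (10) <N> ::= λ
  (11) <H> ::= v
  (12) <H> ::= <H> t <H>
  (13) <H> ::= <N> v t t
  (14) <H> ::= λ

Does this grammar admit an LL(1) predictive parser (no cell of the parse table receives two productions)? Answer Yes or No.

FIRST(<S>) = {t}
FIRST(<E>) = {t}
FIRST(<F>) = {λ, t, v}
FIRST(<N>) = {λ, t, v}
FIRST(<H>) = {λ, t, v}
FOLLOW(<S>) = {$, t, v}
FOLLOW(<E>) = {t, v}
FOLLOW(<F>) = {t, v}
FOLLOW(<N>) = {t, v}
FOLLOW(<H>) = {$, t, v}
Cell M[<E>, t] receives both <E> ::= t v <H> and <E> ::= <E> and <E> ::= <S> <F> — the grammar is not LL(1).

No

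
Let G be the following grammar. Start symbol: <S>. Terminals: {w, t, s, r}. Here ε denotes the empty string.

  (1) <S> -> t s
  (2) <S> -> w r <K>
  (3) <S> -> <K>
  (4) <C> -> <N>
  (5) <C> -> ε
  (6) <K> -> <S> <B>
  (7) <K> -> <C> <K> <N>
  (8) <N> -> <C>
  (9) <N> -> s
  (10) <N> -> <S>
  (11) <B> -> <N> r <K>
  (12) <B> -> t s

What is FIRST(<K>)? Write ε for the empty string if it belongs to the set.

FIRST(<S>) = {s, t, w}  (via <K>)
FIRST(<C>) = {ε, s, t, w}  (via <N>)
FIRST(<K>) = {s, t, w}  (via <S> <B>, <C> <K> <N>)
FIRST(<N>) = {ε, s, t, w}  (via <C>, <S>)
FIRST(<B>) = {r, s, t, w}  (via <N> r <K>)

{s, t, w}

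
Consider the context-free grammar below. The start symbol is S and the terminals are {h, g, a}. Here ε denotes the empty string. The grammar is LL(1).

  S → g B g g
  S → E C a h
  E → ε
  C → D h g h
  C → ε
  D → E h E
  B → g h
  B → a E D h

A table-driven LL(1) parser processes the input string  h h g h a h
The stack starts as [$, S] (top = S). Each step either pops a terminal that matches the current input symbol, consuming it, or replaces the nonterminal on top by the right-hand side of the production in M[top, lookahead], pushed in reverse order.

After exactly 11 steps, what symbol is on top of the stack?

step 1: stack=$ S  input=h h g h a h $  — expand S → E C a h
step 2: stack=$ h a C E  input=h h g h a h $  — expand E → ε
step 3: stack=$ h a C  input=h h g h a h $  — expand C → D h g h
step 4: stack=$ h a h g h D  input=h h g h a h $  — expand D → E h E
step 5: stack=$ h a h g h E h E  input=h h g h a h $  — expand E → ε
step 6: stack=$ h a h g h E h  input=h h g h a h $  — match h
step 7: stack=$ h a h g h E  input=h g h a h $  — expand E → ε
step 8: stack=$ h a h g h  input=h g h a h $  — match h
step 9: stack=$ h a h g  input=g h a h $  — match g
step 10: stack=$ h a h  input=h a h $  — match h
step 11: stack=$ h a  input=a h $  — match a
Stack after step 11: $ h (top = h).

h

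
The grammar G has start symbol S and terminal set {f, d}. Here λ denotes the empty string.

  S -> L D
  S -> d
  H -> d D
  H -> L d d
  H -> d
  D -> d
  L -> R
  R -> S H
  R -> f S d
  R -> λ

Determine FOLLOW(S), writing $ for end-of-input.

{$, d, f}

FIRST(D) = {d}
FIRST(S) = {d, f}  (via L D)
FIRST(R) = {λ, d, f}  (via S H)
FIRST(L) = {λ, d, f}  (via R)
FIRST(H) = {d, f}  (via L d d)
FOLLOW(S) includes $ since S is the start symbol.
FOLLOW(S): in R->S H, S is followed by H with FIRST {d, f}; in R->f S d, S is followed by d with FIRST {d}. Thus FOLLOW(S) = {$, d, f}.
FOLLOW(L): in S->L D, L is followed by D with FIRST {d}; in H->L d d, L is followed by d d with FIRST {d}. Thus FOLLOW(L) = {d}.
FOLLOW(R): in L->R, the suffix after R is empty, so FOLLOW(R) ⊇ FOLLOW(L) = {d}. Thus FOLLOW(R) = {d}.
FOLLOW(H): in R->S H, the suffix after H is empty, so FOLLOW(H) ⊇ FOLLOW(R) = {d}. Thus FOLLOW(H) = {d}.
FOLLOW(D): in S->L D, the suffix after D is empty, so FOLLOW(D) ⊇ FOLLOW(S) = {$, d, f}; in H->d D, the suffix after D is empty, so FOLLOW(D) ⊇ FOLLOW(H) = {d}. Thus FOLLOW(D) = {$, d, f}.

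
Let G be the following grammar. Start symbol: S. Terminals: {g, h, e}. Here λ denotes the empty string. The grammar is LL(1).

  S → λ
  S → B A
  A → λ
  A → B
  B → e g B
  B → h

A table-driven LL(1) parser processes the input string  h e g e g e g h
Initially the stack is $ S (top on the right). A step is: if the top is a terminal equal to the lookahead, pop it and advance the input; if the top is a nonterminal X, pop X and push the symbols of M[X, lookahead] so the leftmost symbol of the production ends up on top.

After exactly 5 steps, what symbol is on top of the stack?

e

     Stack  Input              Action
  1  $ S    h e g e g e g h $  expand S → B A
  2  $ A B  h e g e g e g h $  expand B → h
  3  $ A h  h e g e g e g h $  match h
  4  $ A    e g e g e g h $    expand A → B
  5  $ B    e g e g e g h $    expand B → e g B
Stack after step 5: $ B g e (top = e).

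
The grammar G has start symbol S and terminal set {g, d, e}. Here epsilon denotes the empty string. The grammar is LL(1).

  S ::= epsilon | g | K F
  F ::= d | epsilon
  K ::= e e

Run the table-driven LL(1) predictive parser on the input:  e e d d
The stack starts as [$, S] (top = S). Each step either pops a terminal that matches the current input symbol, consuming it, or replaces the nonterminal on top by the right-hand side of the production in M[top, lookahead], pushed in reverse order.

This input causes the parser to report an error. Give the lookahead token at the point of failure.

     Stack    Input      Action
  1  $ S      e e d d $  expand S ::= K F
  2  $ F K    e e d d $  expand K ::= e e
  3  $ F e e  e e d d $  match e
  4  $ F e    e d d $    match e
  5  $ F      d d $      expand F ::= d
  6  $ d      d d $      match d
  7  $        d $        error: stack empty but input remains

d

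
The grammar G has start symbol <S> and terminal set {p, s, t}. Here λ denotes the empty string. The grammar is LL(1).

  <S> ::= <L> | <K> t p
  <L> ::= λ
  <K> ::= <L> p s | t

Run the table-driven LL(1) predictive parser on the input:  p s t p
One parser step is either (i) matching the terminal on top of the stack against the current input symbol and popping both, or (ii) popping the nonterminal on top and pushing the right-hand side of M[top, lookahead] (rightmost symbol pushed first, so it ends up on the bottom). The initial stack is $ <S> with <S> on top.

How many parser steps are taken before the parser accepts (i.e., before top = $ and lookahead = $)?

step 1: stack=$ <S>  input=p s t p $  — expand <S> ::= <K> t p
step 2: stack=$ p t <K>  input=p s t p $  — expand <K> ::= <L> p s
step 3: stack=$ p t s p <L>  input=p s t p $  — expand <L> ::= λ
step 4: stack=$ p t s p  input=p s t p $  — match p
step 5: stack=$ p t s  input=s t p $  — match s
step 6: stack=$ p t  input=t p $  — match t
step 7: stack=$ p  input=p $  — match p
Accept reached after 7 steps.

7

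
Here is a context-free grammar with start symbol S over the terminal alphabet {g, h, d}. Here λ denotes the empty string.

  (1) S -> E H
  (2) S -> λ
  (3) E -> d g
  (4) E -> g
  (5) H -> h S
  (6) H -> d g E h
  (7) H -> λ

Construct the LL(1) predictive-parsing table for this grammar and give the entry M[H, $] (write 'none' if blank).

H -> λ

FIRST(E): from E->d g we get {d}; from E->g we get {g}. So FIRST(E) = {d, g}.
FIRST(H): from H->h S we get {h}; from H->d g E h we get {d}; from H->λ we get {λ}. So FIRST(H) = {λ, d, h}.
FIRST(S): from S->E H we get {d, g}; from S->λ we get {λ}. So FIRST(S) = {λ, d, g}.
FOLLOW(S) includes $ since S is the start symbol.
FOLLOW(S): in H->h S, the suffix after S is empty, so FOLLOW(S) ⊇ FOLLOW(H) = {$}. Thus FOLLOW(S) = {$}.
FOLLOW(H): in S->E H, the suffix after H is empty, so FOLLOW(H) ⊇ FOLLOW(S) = {$}. Thus FOLLOW(H) = {$}.
For H -> h S: FIRST(h S) = {h}, so it goes in M[H, t] for t ∈ {h}.
For H -> d g E h: FIRST(d g E h) = {d}, so it goes in M[H, t] for t ∈ {d}.
For H -> λ: FIRST(λ) = {λ}, so it goes in M[H, t] for t ∈ {}; since λ ∈ FIRST, also for every t ∈ FOLLOW(H) = {$}.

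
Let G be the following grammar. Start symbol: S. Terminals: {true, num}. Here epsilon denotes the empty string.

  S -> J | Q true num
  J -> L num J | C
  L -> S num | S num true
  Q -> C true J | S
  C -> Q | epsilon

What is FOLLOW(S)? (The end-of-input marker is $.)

FIRST(S): from S->J we get {epsilon, num, true}; from S->Q true num we get {num, true}. So FIRST(S) = {epsilon, num, true}.
FIRST(L): from L->S num we get {num, true}; from L->S num true we get {num, true}. So FIRST(L) = {num, true}.
FIRST(J): from J->L num J we get {num, true}; from J->C we get {epsilon, num, true}. So FIRST(J) = {epsilon, num, true}.
FIRST(Q): from Q->C true J we get {num, true}; from Q->S we get {epsilon, num, true}. So FIRST(Q) = {epsilon, num, true}.
FIRST(C): from C->Q we get {epsilon, num, true}; from C->epsilon we get {epsilon}. So FIRST(C) = {epsilon, num, true}.
FOLLOW(S) includes $ since S is the start symbol.
FOLLOW(L): in J->L num J, L is followed by num J with FIRST {num}. Thus FOLLOW(L) = {num}.
FOLLOW(S): in L->S num, S is followed by num with FIRST {num}; in L->S num true, S is followed by num true with FIRST {num}; in Q->S, the suffix after S is empty, so FOLLOW(S) ⊇ FOLLOW(Q) = {$, num, true}. Thus FOLLOW(S) = {$, num, true}.
FOLLOW(J): in S->J, the suffix after J is empty, so FOLLOW(J) ⊇ FOLLOW(S) = {$, num, true}; in J->L num J, the suffix after J is empty (adds nothing new); in Q->C true J, the suffix after J is empty, so FOLLOW(J) ⊇ FOLLOW(Q) = {$, num, true}. Thus FOLLOW(J) = {$, num, true}.
FOLLOW(C): in J->C, the suffix after C is empty, so FOLLOW(C) ⊇ FOLLOW(J) = {$, num, true}; in Q->C true J, C is followed by true J with FIRST {true}. Thus FOLLOW(C) = {$, num, true}.
FOLLOW(Q): in S->Q true num, Q is followed by true num with FIRST {true}; in C->Q, the suffix after Q is empty, so FOLLOW(Q) ⊇ FOLLOW(C) = {$, num, true}. Thus FOLLOW(Q) = {$, num, true}.

{$, num, true}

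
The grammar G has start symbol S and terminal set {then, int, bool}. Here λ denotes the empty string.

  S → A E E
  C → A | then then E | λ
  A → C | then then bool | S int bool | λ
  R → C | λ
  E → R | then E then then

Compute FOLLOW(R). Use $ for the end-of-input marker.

{$, int, then}

FIRST(S) = {λ, int, then}  (via A E E)
FIRST(C) = {λ, int, then}  (via A)
FIRST(A) = {λ, int, then}  (via C, S int bool)
FIRST(R) = {λ, int, then}  (via C)
FIRST(E) = {λ, int, then}  (via R)
FOLLOW(S) includes $ since S is the start symbol.
FOLLOW(S): in A→S int bool, S is followed by int bool with FIRST {int}. Thus FOLLOW(S) = {$, int}.
FOLLOW(C): in A→C, the suffix after C is empty, so FOLLOW(C) ⊇ FOLLOW(A) = {$, int, then}; in R→C, the suffix after C is empty, so FOLLOW(C) ⊇ FOLLOW(R) = {$, int, then}. Thus FOLLOW(C) = {$, int, then}.
FOLLOW(A): in S→A E E, A is followed by E E with FIRST {λ, int, then}; in S→A E E, the suffix after A is nullable, so FOLLOW(A) ⊇ FOLLOW(S) = {$, int}; in C→A, the suffix after A is empty, so FOLLOW(A) ⊇ FOLLOW(C) = {$, int, then}. Thus FOLLOW(A) = {$, int, then}.
FOLLOW(E): in S→A E E (occurrence 1), E is followed by E with FIRST {λ, int, then}; in S→A E E (occurrence 1), the suffix after E is nullable, so FOLLOW(E) ⊇ FOLLOW(S) = {$, int}; in S→A E E (occurrence 2), the suffix after E is empty, so FOLLOW(E) ⊇ FOLLOW(S) = {$, int}; in C→then then E, the suffix after E is empty, so FOLLOW(E) ⊇ FOLLOW(C) = {$, int, then}; in E→then E then then, E is followed by then then with FIRST {then}. Thus FOLLOW(E) = {$, int, then}.
FOLLOW(R): in E→R, the suffix after R is empty, so FOLLOW(R) ⊇ FOLLOW(E) = {$, int, then}. Thus FOLLOW(R) = {$, int, then}.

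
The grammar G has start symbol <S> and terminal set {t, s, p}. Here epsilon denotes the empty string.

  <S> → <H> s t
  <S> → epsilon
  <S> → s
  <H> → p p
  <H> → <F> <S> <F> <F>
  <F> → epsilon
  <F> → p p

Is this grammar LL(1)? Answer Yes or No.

FIRST(<S>) = {epsilon, p, s}
FIRST(<H>) = {epsilon, p, s}
FIRST(<F>) = {epsilon, p}
FOLLOW(<S>) = {$, p, s}
FOLLOW(<H>) = {s}
FOLLOW(<F>) = {p, s}
Cell M[<F>, p] receives both <F> → epsilon and <F> → p p — the grammar is not LL(1).

No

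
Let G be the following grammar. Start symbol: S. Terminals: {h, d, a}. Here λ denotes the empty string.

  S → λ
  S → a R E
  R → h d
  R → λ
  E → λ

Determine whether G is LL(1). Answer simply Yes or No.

FIRST(S) = {λ, a}
FIRST(R) = {λ, h}
FIRST(E) = {λ}
FOLLOW(S) = {$}
FOLLOW(R) = {$}
FOLLOW(E) = {$}
Each cell of M receives at most one production.

Yes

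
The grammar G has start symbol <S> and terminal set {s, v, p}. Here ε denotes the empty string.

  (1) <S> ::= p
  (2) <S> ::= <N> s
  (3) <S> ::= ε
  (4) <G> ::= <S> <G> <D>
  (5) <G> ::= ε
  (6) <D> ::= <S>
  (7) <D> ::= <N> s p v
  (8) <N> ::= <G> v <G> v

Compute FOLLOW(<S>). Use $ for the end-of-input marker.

FIRST(<S>) = {ε, p, v}  (via <N> s)
FIRST(<G>) = {ε, p, v}  (via <S> <G> <D>)
FIRST(<N>) = {p, v}  (via <G> v <G> v)
FIRST(<D>) = {ε, p, v}  (via <S>, <N> s p v)
FOLLOW(<S>) includes $ since <S> is the start symbol.
FOLLOW(<G>): in <G>::=<S> <G> <D>, <G> is followed by <D> with FIRST {ε, p, v}; in <G>::=<S> <G> <D>, the suffix after <G> is nullable (adds nothing new); in <N>::=<G> v <G> v (occurrence 1), <G> is followed by v <G> v with FIRST {v}; in <N>::=<G> v <G> v (occurrence 2), <G> is followed by v with FIRST {v}. Thus FOLLOW(<G>) = {p, v}.
FOLLOW(<D>): in <G>::=<S> <G> <D>, the suffix after <D> is empty, so FOLLOW(<D>) ⊇ FOLLOW(<G>) = {p, v}. Thus FOLLOW(<D>) = {p, v}.
FOLLOW(<S>): in <G>::=<S> <G> <D>, <S> is followed by <G> <D> with FIRST {ε, p, v}; in <G>::=<S> <G> <D>, the suffix after <S> is nullable, so FOLLOW(<S>) ⊇ FOLLOW(<G>) = {p, v}; in <D>::=<S>, the suffix after <S> is empty, so FOLLOW(<S>) ⊇ FOLLOW(<D>) = {p, v}. Thus FOLLOW(<S>) = {$, p, v}.
FOLLOW(<N>): in <S>::=<N> s, <N> is followed by s with FIRST {s}; in <D>::=<N> s p v, <N> is followed by s p v with FIRST {s}. Thus FOLLOW(<N>) = {s}.

{$, p, v}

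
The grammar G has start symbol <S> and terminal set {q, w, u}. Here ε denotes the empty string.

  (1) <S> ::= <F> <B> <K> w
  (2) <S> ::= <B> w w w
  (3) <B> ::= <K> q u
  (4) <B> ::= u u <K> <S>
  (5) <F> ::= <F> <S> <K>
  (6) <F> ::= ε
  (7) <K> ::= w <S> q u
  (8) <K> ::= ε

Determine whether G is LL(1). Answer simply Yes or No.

FIRST(<S>) = {q, u, w}
FIRST(<B>) = {q, u, w}
FIRST(<F>) = {ε, q, u, w}
FIRST(<K>) = {ε, w}
FOLLOW(<S>) = {$, q, u, w}
FOLLOW(<B>) = {w}
FOLLOW(<F>) = {q, u, w}
FOLLOW(<K>) = {q, u, w}
Cell M[<F>, q] receives both <F> ::= <F> <S> <K> and <F> ::= ε — the grammar is not LL(1).

No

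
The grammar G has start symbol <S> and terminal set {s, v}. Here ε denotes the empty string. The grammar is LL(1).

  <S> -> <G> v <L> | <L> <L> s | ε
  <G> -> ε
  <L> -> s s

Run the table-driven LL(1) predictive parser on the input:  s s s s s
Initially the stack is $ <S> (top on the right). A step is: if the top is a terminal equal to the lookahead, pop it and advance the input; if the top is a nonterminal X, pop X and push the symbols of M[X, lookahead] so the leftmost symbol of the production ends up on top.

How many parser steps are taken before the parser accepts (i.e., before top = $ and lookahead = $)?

step 1: stack=$ <S>  input=s s s s s $  — expand <S> -> <L> <L> s
step 2: stack=$ s <L> <L>  input=s s s s s $  — expand <L> -> s s
step 3: stack=$ s <L> s s  input=s s s s s $  — match s
step 4: stack=$ s <L> s  input=s s s s $  — match s
step 5: stack=$ s <L>  input=s s s $  — expand <L> -> s s
step 6: stack=$ s s s  input=s s s $  — match s
step 7: stack=$ s s  input=s s $  — match s
step 8: stack=$ s  input=s $  — match s
Accept reached after 8 steps.

8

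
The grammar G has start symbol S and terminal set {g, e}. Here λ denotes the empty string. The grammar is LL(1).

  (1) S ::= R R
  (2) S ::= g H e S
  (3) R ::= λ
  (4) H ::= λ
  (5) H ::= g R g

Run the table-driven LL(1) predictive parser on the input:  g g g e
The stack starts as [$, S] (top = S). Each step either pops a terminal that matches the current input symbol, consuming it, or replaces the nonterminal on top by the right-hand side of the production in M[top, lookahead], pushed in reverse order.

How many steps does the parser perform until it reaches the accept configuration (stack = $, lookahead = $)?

10

step 1: stack=$ S  input=g g g e $  — expand S ::= g H e S
step 2: stack=$ S e H g  input=g g g e $  — match g
step 3: stack=$ S e H  input=g g e $  — expand H ::= g R g
step 4: stack=$ S e g R g  input=g g e $  — match g
step 5: stack=$ S e g R  input=g e $  — expand R ::= λ
step 6: stack=$ S e g  input=g e $  — match g
step 7: stack=$ S e  input=e $  — match e
step 8: stack=$ S  input=$  — expand S ::= R R
step 9: stack=$ R R  input=$  — expand R ::= λ
step 10: stack=$ R  input=$  — expand R ::= λ
Accept reached after 10 steps.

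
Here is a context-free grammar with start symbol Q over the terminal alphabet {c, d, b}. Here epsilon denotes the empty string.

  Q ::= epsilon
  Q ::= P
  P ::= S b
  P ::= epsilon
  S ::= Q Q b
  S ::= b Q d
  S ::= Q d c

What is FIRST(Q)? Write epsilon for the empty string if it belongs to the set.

{epsilon, b, d}

FIRST(Q): from Q::=epsilon we get {epsilon}; from Q::=P we get {epsilon, b, d}. So FIRST(Q) = {epsilon, b, d}.
FIRST(S): from S::=Q Q b we get {b, d}; from S::=b Q d we get {b}; from S::=Q d c we get {b, d}. So FIRST(S) = {b, d}.
FIRST(P): from P::=S b we get {b, d}; from P::=epsilon we get {epsilon}. So FIRST(P) = {epsilon, b, d}.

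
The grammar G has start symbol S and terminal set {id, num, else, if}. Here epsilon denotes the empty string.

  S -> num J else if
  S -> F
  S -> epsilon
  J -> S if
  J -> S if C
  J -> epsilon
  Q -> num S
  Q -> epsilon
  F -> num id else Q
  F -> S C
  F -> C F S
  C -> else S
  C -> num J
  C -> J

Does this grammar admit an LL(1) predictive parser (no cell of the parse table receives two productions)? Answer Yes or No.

FIRST(S) = {epsilon, else, if, num}
FIRST(J) = {epsilon, else, if, num}
FIRST(Q) = {epsilon, num}
FIRST(F) = {epsilon, else, if, num}
FIRST(C) = {epsilon, else, if, num}
FOLLOW(S) = {$, else, if, num}
FOLLOW(J) = {$, else, if, num}
FOLLOW(Q) = {$, else, if, num}
FOLLOW(F) = {$, else, if, num}
FOLLOW(C) = {$, else, if, num}
Cell M[C, else] receives both C -> else S and C -> J — the grammar is not LL(1).

No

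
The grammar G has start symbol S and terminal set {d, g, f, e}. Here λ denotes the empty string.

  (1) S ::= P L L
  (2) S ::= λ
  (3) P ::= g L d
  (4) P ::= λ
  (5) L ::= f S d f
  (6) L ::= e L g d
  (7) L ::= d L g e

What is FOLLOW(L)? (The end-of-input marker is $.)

FIRST(P) = {λ, g}
FIRST(L) = {d, e, f}
FIRST(S) = {λ, d, e, f, g}  (via P L L)
FOLLOW(S) includes $ since S is the start symbol.
FOLLOW(S): in L::=f S d f, S is followed by d f with FIRST {d}. Thus FOLLOW(S) = {$, d}.
FOLLOW(P): in S::=P L L, P is followed by L L with FIRST {d, e, f}. Thus FOLLOW(P) = {d, e, f}.
FOLLOW(L): in S::=P L L (occurrence 1), L is followed by L with FIRST {d, e, f}; in S::=P L L (occurrence 2), the suffix after L is empty, so FOLLOW(L) ⊇ FOLLOW(S) = {$, d}; in P::=g L d, L is followed by d with FIRST {d}; in L::=e L g d, L is followed by g d with FIRST {g}; in L::=d L g e, L is followed by g e with FIRST {g}. Thus FOLLOW(L) = {$, d, e, f, g}.

{$, d, e, f, g}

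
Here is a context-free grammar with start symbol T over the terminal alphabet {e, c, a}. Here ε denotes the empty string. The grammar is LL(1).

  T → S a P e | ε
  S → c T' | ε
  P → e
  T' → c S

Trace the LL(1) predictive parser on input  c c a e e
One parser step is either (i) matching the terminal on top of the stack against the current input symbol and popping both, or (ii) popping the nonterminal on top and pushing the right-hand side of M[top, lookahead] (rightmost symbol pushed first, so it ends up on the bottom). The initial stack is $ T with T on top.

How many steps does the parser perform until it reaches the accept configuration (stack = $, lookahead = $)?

10

      Stack         Input        Action
   1  $ T           c c a e e $  expand T → S a P e
   2  $ e P a S     c c a e e $  expand S → c T'
   3  $ e P a T' c  c c a e e $  match c
   4  $ e P a T'    c a e e $    expand T' → c S
   5  $ e P a S c   c a e e $    match c
   6  $ e P a S     a e e $      expand S → ε
   7  $ e P a       a e e $      match a
   8  $ e P         e e $        expand P → e
   9  $ e e         e e $        match e
  10  $ e           e $          match e
Accept reached after 10 steps.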